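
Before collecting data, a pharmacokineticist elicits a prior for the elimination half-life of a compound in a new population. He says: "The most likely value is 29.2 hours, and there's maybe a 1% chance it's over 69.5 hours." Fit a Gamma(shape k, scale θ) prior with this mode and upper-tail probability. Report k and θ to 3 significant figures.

Gamma(k,θ) with k>1 has mode (k−1)θ, so θ = 29.2/(k−1).
Need P(X < 69.5) = 0.99 with θ tied to k this way. Start at k = 2, θ = 29.2: P(X<69.5) ≈ 0.687.
Too low — raise k to concentrate. Iterating converges to k ≈ 7.31.
Then θ = 29.2/(7.31−1) ≈ 4.63.

k ≈ 7.31, θ ≈ 4.63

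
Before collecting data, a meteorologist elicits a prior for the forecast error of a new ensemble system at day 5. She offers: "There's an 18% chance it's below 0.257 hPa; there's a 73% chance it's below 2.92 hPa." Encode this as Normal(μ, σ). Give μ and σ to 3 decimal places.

For Normal(μ,σ), the p-quantile is μ + z_p·σ. Here z_{0.18} = -0.9154, z_{0.73} = 0.6128.
So 0.257 = μ − 0.9154σ and 2.92 = μ + 0.6128σ.
Subtracting: σ = (2.92 − 0.257)/(0.6128 − (-0.9154)) = 1.743.
Then μ = 0.257 − (-0.9154)·1.743 = 1.852.

μ = 1.852, σ = 1.743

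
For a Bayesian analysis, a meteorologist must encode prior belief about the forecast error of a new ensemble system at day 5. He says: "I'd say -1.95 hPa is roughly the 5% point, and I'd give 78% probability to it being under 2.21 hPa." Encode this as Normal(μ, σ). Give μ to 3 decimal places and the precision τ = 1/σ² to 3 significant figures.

μ = 0.881, τ = 0.338

The p-quantile of Normal(μ,σ) is μ + z_p·σ, with z_{0.05} = -1.645 and z_{0.78} = 0.7722.
Eliminate σ: μ = (z₂·x₁ − z₁·x₂)/(z₂ − z₁) = (0.7722·-1.95 − (-1.645)·2.21)/2.417 = 0.881.
Then σ = (x₂ − x₁)/(z₂ − z₁) = (2.21 − -1.95)/2.417 = 1.721.
Precision τ = 1/σ² = 1/1.721² = 0.338.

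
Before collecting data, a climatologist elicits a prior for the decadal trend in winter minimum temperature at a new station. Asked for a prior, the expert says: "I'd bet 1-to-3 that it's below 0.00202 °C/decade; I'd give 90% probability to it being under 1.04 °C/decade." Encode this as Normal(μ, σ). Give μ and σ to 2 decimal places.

The p-quantile of Normal(μ,σ) is μ + z_p·σ, with z_{0.25} = -0.6745 and z_{0.9} = 1.282.
Eliminate σ: μ = (z₂·x₁ − z₁·x₂)/(z₂ − z₁) = (1.282·0.00202 − (-0.6745)·1.04)/1.956 = 0.36.
Then σ = (x₂ − x₁)/(z₂ − z₁) = (1.04 − 0.00202)/1.956 = 0.53.

μ = 0.36, σ = 0.53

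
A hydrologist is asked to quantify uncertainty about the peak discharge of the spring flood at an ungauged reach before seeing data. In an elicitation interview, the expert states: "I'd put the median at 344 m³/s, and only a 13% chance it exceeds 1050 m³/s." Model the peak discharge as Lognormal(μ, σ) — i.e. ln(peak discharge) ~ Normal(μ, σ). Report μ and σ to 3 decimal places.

If T ~ Lognormal(μ,σ) then ln T ~ Normal(μ,σ), so the p-quantile of ln T is μ + z_p·σ.
ln(344) = 5.841 and ln(1050) = 6.957; z_{0.5} = 0, z_{0.87} = 1.126.
σ = (6.957 − 5.841)/(1.126 − (0)) = 0.991.
μ = 5.841 − (0)·0.991 = 5.841.

μ ≈ 5.841, σ ≈ 0.991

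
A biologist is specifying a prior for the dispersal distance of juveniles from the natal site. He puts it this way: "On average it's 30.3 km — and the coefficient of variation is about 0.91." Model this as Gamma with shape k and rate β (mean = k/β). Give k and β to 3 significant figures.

k ≈ 1.21, β ≈ 0.0399

For Gamma(k, rate β): mean = k/β, variance = k/β², so CV = 1/√k.
CV = 0.91, hence k = 1/CV² = 1.21.
Then β = k/mean = 1.21/30.3 = 0.0399.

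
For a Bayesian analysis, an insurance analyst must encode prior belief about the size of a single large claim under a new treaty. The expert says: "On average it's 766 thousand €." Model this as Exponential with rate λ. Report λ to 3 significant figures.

λ ≈ 0.00131

Exponential mean = 1/λ, so λ = 1/766.0 = 0.00131.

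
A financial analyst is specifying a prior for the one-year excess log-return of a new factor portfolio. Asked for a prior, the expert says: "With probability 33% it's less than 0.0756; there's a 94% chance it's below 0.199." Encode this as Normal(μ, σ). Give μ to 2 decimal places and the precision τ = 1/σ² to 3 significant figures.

μ = 0.10, τ = 261

The p-quantile of Normal(μ,σ) is μ + z_p·σ, with z_{0.33} = -0.4399 and z_{0.94} = 1.555.
Eliminate σ: μ = (z₂·x₁ − z₁·x₂)/(z₂ − z₁) = (1.555·0.0756 − (-0.4399)·0.199)/1.995 = 0.10.
Then σ = (x₂ − x₁)/(z₂ − z₁) = (0.199 − 0.0756)/1.995 = 0.06.
Precision τ = 1/σ² = 1/0.06186² = 261.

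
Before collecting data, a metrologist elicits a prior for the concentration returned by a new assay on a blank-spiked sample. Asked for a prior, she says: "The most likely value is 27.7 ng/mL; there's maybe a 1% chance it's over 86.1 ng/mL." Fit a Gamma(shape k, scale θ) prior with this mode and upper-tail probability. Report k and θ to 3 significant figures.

Gamma(k,θ) with k>1 has mode (k−1)θ, so θ = 27.7/(k−1).
Need P(X < 86.1) = 0.99 with θ tied to k this way. Start at k = 2, θ = 27.7: P(X<86.1) ≈ 0.816.
Too low — raise k to concentrate. Iterating converges to k ≈ 4.47.
Then θ = 27.7/(4.47−1) ≈ 7.98.

k ≈ 4.47, θ ≈ 7.98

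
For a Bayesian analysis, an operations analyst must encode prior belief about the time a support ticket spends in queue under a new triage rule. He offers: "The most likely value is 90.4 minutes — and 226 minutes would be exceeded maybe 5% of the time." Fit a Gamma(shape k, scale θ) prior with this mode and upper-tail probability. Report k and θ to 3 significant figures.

k ≈ 4.23, θ ≈ 27.9

Gamma(k,θ) with k>1 has mode (k−1)θ, so θ = 90.4/(k−1).
Need P(X < 226) = 0.95 with θ tied to k this way. Start at k = 2, θ = 90.4: P(X<226) ≈ 0.713.
Too low — raise k to concentrate. Iterating converges to k ≈ 4.23.
Then θ = 90.4/(4.23−1) ≈ 27.9.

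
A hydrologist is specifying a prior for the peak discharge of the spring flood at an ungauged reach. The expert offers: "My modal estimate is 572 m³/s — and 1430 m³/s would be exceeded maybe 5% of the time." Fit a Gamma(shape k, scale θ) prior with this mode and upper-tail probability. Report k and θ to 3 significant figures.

Gamma(k,θ) with k>1 has mode (k−1)θ, so θ = 572/(k−1).
Need P(X < 1430) = 0.95 with θ tied to k this way. Start at k = 2, θ = 572: P(X<1430) ≈ 0.713.
Too low — raise k to concentrate. Iterating converges to k ≈ 4.23.
Then θ = 572/(4.23−1) ≈ 177.

k ≈ 4.23, θ ≈ 177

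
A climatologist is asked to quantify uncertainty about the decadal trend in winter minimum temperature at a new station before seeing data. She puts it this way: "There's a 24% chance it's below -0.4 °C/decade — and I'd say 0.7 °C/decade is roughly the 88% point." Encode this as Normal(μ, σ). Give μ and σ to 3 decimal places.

For Normal(μ,σ), the p-quantile is μ + z_p·σ. Here z_{0.24} = -0.7063, z_{0.88} = 1.175.
So -0.4 = μ − 0.7063σ and 0.7 = μ + 1.175σ.
Subtracting: σ = (0.7 − -0.4)/(1.175 − (-0.7063)) = 0.585.
Then μ = -0.4 − (-0.7063)·0.585 = 0.013.

μ = 0.013, σ = 0.585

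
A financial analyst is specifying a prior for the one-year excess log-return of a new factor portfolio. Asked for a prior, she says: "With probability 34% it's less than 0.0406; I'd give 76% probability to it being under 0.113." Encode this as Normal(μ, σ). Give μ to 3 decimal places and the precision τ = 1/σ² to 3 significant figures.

μ = 0.067, τ = 239

The p-quantile of Normal(μ,σ) is μ + z_p·σ, with z_{0.34} = -0.4125 and z_{0.76} = 0.7063.
Eliminate σ: μ = (z₂·x₁ − z₁·x₂)/(z₂ − z₁) = (0.7063·0.0406 − (-0.4125)·0.113)/1.119 = 0.067.
Then σ = (x₂ − x₁)/(z₂ − z₁) = (0.113 − 0.0406)/1.119 = 0.065.
Precision τ = 1/σ² = 1/0.06471² = 239.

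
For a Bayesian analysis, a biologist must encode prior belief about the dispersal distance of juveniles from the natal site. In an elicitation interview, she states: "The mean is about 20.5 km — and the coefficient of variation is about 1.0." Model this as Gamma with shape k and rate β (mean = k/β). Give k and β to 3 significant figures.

k ≈ 1, β ≈ 0.0488

For Gamma(k, rate β): mean = k/β, variance = k/β², so CV = 1/√k.
CV = 1.0, hence k = 1/CV² = 1.
Then β = k/mean = 1/20.5 = 0.0488.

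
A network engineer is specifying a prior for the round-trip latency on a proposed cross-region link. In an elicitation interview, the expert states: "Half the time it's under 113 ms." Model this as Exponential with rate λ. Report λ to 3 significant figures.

Exponential median = ln 2 / λ, so λ = ln 2 / 113.0 = 0.00613.

λ ≈ 0.00613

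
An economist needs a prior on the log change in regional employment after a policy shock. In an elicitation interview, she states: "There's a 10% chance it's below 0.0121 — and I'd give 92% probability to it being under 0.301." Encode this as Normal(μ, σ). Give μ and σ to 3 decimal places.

μ = 0.150, σ = 0.108

The p-quantile of Normal(μ,σ) is μ + z_p·σ, with z_{0.1} = -1.282 and z_{0.92} = 1.405.
Eliminate σ: μ = (z₂·x₁ − z₁·x₂)/(z₂ − z₁) = (1.405·0.0121 − (-1.282)·0.301)/2.687 = 0.150.
Then σ = (x₂ − x₁)/(z₂ − z₁) = (0.301 − 0.0121)/2.687 = 0.108.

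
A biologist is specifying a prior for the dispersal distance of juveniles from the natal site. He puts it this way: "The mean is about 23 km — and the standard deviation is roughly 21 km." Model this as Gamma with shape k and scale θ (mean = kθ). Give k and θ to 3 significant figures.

k ≈ 1.2, θ ≈ 19.2

For Gamma(k, scale θ): mean = kθ, variance = kθ², so CV = 1/√k.
CV = SD/mean = 21/23 = 0.913, hence k = 1/CV² = 1.2.
Then θ = mean/k = 23/1.2 = 19.2.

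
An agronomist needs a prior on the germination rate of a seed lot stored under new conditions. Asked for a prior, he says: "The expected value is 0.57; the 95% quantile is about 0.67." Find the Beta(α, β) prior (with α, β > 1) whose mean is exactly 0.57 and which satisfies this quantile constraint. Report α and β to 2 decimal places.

With mean 0.57 fixed, write α = 0.57s, β = 0.43s where s = α+β.
Need P(θ < 0.67) = 0.95 under Beta(0.57s, 0.43s). Normal approximation: (q−m)/√(m(1−m)/s) ≈ z_{0.95} = 1.64, so s ≈ 0.57·0.43·(1.64)²/(0.67−0.57)² = 66.3.
At s = 66.3: P(θ<0.67) ≈ 0.953. Adjusting to match 0.95 gives s ≈ 63.79.
So α = 0.57·63.79 ≈ 36.36, β = 0.43·63.79 ≈ 27.43.

α ≈ 36.36, β ≈ 27.43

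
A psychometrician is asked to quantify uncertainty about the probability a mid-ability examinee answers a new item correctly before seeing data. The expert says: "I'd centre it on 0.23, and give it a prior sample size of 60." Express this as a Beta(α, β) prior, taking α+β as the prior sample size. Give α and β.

α = 13.8, β = 46.2

Under the effective-sample-size interpretation, Beta(α, β) has prior mean α/(α+β) and prior sample size α+β.
So α+β = 60 and α/(α+β) = 0.23, giving α = 0.23·60 = 13.8 and β = 60 − 13.8 = 46.2.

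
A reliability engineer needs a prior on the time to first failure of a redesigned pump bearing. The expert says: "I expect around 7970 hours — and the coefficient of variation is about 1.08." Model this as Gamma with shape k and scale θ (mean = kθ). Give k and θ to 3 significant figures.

k ≈ 0.857, θ ≈ 9300

For Gamma(k, scale θ): mean = kθ, variance = kθ², so CV = 1/√k.
CV = 1.08, hence k = 1/CV² = 0.857.
Then θ = mean/k = 7970/0.857 = 9300.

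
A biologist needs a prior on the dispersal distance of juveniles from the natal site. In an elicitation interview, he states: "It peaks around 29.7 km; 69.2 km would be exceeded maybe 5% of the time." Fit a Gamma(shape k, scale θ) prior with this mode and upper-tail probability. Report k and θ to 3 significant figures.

k ≈ 4.82, θ ≈ 7.77

Gamma(k,θ) with k>1 has mode (k−1)θ, so θ = 29.7/(k−1).
Need P(X < 69.2) = 0.95 with θ tied to k this way. Start at k = 2, θ = 29.7: P(X<69.2) ≈ 0.676.
Too low — raise k to concentrate. Iterating converges to k ≈ 4.82.
Then θ = 29.7/(4.82−1) ≈ 7.77.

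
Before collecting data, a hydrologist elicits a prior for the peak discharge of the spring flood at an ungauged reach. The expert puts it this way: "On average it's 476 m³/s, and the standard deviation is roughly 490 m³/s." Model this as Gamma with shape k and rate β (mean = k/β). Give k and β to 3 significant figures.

For Gamma(k, rate β): mean = k/β, variance = k/β², so CV = 1/√k.
CV = SD/mean = 490/476 = 1.029, hence k = 1/CV² = 0.944.
Then β = k/mean = 0.944/476 = 0.00198.

k ≈ 0.944, β ≈ 0.00198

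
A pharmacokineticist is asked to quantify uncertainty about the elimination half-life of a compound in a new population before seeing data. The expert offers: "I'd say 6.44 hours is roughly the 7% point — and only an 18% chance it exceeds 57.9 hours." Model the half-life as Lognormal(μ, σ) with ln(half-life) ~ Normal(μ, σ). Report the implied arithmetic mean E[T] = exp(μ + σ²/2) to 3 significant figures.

E[T] ≈ 38.1 hours

If T ~ Lognormal(μ,σ) then ln T ~ Normal(μ,σ), so the p-quantile of ln T is μ + z_p·σ.
ln(6.44) = 1.863 and ln(57.9) = 4.059; z_{0.07} = -1.476, z_{0.82} = 0.9154.
σ = (4.059 − 1.863)/(0.9154 − (-1.476)) = 0.918.
μ = 1.863 − (-1.476)·0.918 = 3.218.
E[T] = exp(μ + σ²/2) = exp(3.218 + 0.4218) = 38.1 hours.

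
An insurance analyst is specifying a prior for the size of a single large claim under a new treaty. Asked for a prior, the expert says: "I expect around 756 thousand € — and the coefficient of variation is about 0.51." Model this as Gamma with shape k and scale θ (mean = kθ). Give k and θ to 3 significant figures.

k ≈ 3.84, θ ≈ 197

For Gamma(k, scale θ): mean = kθ, variance = kθ², so CV = 1/√k.
CV = 0.51, hence k = 1/CV² = 3.84.
Then θ = mean/k = 756/3.84 = 197.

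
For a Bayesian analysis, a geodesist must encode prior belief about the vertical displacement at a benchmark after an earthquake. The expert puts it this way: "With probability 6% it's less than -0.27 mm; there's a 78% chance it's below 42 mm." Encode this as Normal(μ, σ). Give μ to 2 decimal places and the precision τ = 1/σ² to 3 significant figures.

μ = 27.97, τ = 0.00303

The p-quantile of Normal(μ,σ) is μ + z_p·σ, with z_{0.06} = -1.555 and z_{0.78} = 0.7722.
Eliminate σ: μ = (z₂·x₁ − z₁·x₂)/(z₂ − z₁) = (0.7722·-0.27 − (-1.555)·42)/2.327 = 27.97.
Then σ = (x₂ − x₁)/(z₂ − z₁) = (42 − -0.27)/2.327 = 18.17.
Precision τ = 1/σ² = 1/18.17² = 0.00303.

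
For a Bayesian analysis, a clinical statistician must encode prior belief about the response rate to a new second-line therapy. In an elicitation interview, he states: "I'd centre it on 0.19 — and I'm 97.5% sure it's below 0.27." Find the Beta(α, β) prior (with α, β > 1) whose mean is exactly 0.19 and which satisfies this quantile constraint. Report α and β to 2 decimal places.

With mean 0.19 fixed, write α = 0.19s, β = 0.81s where s = α+β.
Need P(θ < 0.27) = 0.975 under Beta(0.19s, 0.81s). Normal approximation: (q−m)/√(m(1−m)/s) ≈ z_{0.975} = 1.96, so s ≈ 0.19·0.81·(1.96)²/(0.27−0.19)² = 92.4.
At s = 92.4: P(θ<0.27) ≈ 0.967. Adjusting to match 0.975 gives s ≈ 104.91.
So α = 0.19·104.91 ≈ 19.93, β = 0.81·104.91 ≈ 84.97.

α ≈ 19.93, β ≈ 84.97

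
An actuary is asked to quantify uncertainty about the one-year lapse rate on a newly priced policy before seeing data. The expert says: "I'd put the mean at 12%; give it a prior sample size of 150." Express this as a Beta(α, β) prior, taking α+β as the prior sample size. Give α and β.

Under the effective-sample-size interpretation, Beta(α, β) has prior mean α/(α+β) and prior sample size α+β.
So α+β = 150 and α/(α+β) = 0.12, giving α = 0.12·150 = 18 and β = 150 − 18 = 132.

α = 18, β = 132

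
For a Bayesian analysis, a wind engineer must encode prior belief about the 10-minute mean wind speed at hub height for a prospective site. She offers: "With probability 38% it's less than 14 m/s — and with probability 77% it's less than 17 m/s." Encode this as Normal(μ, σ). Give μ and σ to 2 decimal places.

For Normal(μ,σ), the p-quantile is μ + z_p·σ. Here z_{0.38} = -0.3055, z_{0.77} = 0.7388.
So 14 = μ − 0.3055σ and 17 = μ + 0.7388σ.
Subtracting: σ = (17 − 14)/(0.7388 − (-0.3055)) = 2.87.
Then μ = 14 − (-0.3055)·2.87 = 14.88.

μ = 14.88, σ = 2.87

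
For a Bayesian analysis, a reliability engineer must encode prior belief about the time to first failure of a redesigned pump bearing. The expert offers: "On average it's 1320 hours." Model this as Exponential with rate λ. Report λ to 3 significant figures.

λ ≈ 0.000758

Exponential mean = 1/λ, so λ = 1/1320.0 = 0.000758.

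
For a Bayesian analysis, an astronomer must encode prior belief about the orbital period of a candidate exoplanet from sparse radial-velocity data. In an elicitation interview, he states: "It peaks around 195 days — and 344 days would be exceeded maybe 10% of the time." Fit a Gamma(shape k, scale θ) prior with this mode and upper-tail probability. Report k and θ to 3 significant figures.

Gamma(k,θ) with k>1 has mode (k−1)θ, so θ = 195/(k−1).
Need P(X < 344) = 0.9 with θ tied to k this way. Start at k = 2, θ = 195: P(X<344) ≈ 0.526.
Too low — raise k to concentrate. Iterating converges to k ≈ 6.9.
Then θ = 195/(6.9−1) ≈ 33.1.

k ≈ 6.9, θ ≈ 33.1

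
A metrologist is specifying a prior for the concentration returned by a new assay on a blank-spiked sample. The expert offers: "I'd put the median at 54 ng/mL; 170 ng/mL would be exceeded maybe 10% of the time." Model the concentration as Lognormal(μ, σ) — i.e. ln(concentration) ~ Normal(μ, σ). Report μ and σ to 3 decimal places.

μ ≈ 3.989, σ ≈ 0.895

If T ~ Lognormal(μ,σ) then ln T ~ Normal(μ,σ), so the p-quantile of ln T is μ + z_p·σ.
ln(54) = 3.989 and ln(170) = 5.136; z_{0.5} = 0, z_{0.9} = 1.282.
σ = (5.136 − 3.989)/(1.282 − (0)) = 0.895.
μ = 3.989 − (0)·0.895 = 3.989.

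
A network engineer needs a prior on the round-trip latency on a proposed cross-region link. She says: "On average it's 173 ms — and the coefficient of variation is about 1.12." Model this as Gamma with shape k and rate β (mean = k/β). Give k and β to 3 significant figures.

For Gamma(k, rate β): mean = k/β, variance = k/β², so CV = 1/√k.
CV = 1.12, hence k = 1/CV² = 0.797.
Then β = k/mean = 0.797/173 = 0.00461.

k ≈ 0.797, β ≈ 0.00461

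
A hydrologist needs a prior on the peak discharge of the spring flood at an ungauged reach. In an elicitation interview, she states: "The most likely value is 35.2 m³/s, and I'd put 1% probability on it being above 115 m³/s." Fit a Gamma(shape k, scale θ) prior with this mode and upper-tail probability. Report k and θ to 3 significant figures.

k ≈ 4.15, θ ≈ 11.2

Gamma(k,θ) with k>1 has mode (k−1)θ, so θ = 35.2/(k−1).
Need P(X < 115) = 0.99 with θ tied to k this way. Start at k = 2, θ = 35.2: P(X<115) ≈ 0.837.
Too low — raise k to concentrate. Iterating converges to k ≈ 4.15.
Then θ = 35.2/(4.15−1) ≈ 11.2.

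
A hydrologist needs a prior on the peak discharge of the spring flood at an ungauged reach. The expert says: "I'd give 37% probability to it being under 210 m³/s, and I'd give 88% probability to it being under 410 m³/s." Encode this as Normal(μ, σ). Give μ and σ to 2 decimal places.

For Normal(μ,σ), the p-quantile is μ + z_p·σ. Here z_{0.37} = -0.3319, z_{0.88} = 1.175.
So 210 = μ − 0.3319σ and 410 = μ + 1.175σ.
Subtracting: σ = (410 − 210)/(1.175 − (-0.3319)) = 132.73.
Then μ = 210 − (-0.3319)·132.73 = 254.05.

μ = 254.05, σ = 132.73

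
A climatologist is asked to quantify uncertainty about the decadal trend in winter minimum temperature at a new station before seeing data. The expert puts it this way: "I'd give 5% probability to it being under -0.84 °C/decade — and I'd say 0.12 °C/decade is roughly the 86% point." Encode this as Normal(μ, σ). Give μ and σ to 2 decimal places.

μ = -0.26, σ = 0.35

The p-quantile of Normal(μ,σ) is μ + z_p·σ, with z_{0.05} = -1.645 and z_{0.86} = 1.08.
Eliminate σ: μ = (z₂·x₁ − z₁·x₂)/(z₂ − z₁) = (1.08·-0.84 − (-1.645)·0.12)/2.725 = -0.26.
Then σ = (x₂ − x₁)/(z₂ − z₁) = (0.12 − -0.84)/2.725 = 0.35.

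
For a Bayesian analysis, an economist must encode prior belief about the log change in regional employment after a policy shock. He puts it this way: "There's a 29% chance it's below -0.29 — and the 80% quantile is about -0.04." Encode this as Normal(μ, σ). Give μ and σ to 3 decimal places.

μ = -0.191, σ = 0.179

For Normal(μ,σ), the p-quantile is μ + z_p·σ. Here z_{0.29} = -0.5534, z_{0.8} = 0.8416.
So -0.29 = μ − 0.5534σ and -0.04 = μ + 0.8416σ.
Subtracting: σ = (-0.04 − -0.29)/(0.8416 − (-0.5534)) = 0.179.
Then μ = -0.29 − (-0.5534)·0.179 = -0.191.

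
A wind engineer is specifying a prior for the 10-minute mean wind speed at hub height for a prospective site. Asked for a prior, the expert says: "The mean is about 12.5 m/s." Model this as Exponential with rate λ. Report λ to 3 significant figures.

λ ≈ 0.08

Exponential mean = 1/λ, so λ = 1/12.5 = 0.08.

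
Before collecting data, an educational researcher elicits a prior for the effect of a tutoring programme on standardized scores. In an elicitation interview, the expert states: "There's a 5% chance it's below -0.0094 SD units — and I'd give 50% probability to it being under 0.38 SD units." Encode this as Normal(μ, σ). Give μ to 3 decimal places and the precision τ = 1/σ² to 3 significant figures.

For Normal(μ,σ), the p-quantile is μ + z_p·σ. Here z_{0.05} = -1.645, z_{0.5} = 0.
So -0.0094 = μ − 1.645σ and 0.38 = μ + 0σ.
Subtracting: σ = (0.38 − -0.0094)/(0 − (-1.645)) = 0.237.
Then μ = -0.0094 − (-1.645)·0.237 = 0.380.
Precision τ = 1/σ² = 1/0.2367² = 17.8.

μ = 0.380, τ = 17.8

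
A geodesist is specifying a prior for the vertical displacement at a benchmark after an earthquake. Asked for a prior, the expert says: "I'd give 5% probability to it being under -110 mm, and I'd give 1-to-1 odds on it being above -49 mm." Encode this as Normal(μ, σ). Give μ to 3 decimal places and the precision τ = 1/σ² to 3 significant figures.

The p-quantile of Normal(μ,σ) is μ + z_p·σ, with z_{0.05} = -1.645 and z_{0.5} = 0.
Eliminate σ: μ = (z₂·x₁ − z₁·x₂)/(z₂ − z₁) = (0·-110 − (-1.645)·-49)/1.645 = -49.000.
Then σ = (x₂ − x₁)/(z₂ − z₁) = (-49 − -110)/1.645 = 37.085.
Precision τ = 1/σ² = 1/37.09² = 0.000727.

μ = -49.000, τ = 0.000727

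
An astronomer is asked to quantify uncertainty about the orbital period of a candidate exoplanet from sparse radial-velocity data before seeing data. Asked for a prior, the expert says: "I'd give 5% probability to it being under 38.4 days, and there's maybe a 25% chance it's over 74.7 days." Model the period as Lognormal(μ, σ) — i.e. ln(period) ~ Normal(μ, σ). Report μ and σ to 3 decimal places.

If T ~ Lognormal(μ,σ) then ln T ~ Normal(μ,σ), so the p-quantile of ln T is μ + z_p·σ.
ln(38.4) = 3.648 and ln(74.7) = 4.313; z_{0.05} = -1.645, z_{0.75} = 0.6745.
σ = (4.313 − 3.648)/(0.6745 − (-1.645)) = 0.287.
μ = 3.648 − (-1.645)·0.287 = 4.120.

μ ≈ 4.120, σ ≈ 0.287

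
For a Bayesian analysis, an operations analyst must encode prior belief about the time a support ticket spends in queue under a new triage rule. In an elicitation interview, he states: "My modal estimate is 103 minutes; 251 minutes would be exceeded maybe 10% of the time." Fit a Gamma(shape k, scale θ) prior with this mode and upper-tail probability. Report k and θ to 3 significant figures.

k ≈ 3.42, θ ≈ 42.5

Gamma(k,θ) with k>1 has mode (k−1)θ, so θ = 103/(k−1).
Need P(X < 251) = 0.9 with θ tied to k this way. Start at k = 2, θ = 103: P(X<251) ≈ 0.700.
Too low — raise k to concentrate. Iterating converges to k ≈ 3.42.
Then θ = 103/(3.42−1) ≈ 42.5.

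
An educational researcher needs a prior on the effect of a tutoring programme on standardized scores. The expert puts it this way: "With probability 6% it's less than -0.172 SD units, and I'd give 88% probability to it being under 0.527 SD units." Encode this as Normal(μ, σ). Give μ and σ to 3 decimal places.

μ = 0.226, σ = 0.256

For Normal(μ,σ), the p-quantile is μ + z_p·σ. Here z_{0.06} = -1.555, z_{0.88} = 1.175.
So -0.172 = μ − 1.555σ and 0.527 = μ + 1.175σ.
Subtracting: σ = (0.527 − -0.172)/(1.175 − (-1.555)) = 0.256.
Then μ = -0.172 − (-1.555)·0.256 = 0.226.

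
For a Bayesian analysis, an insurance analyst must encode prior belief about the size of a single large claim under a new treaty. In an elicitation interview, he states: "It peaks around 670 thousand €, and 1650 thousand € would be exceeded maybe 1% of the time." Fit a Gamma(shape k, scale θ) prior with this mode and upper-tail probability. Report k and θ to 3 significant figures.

Gamma(k,θ) with k>1 has mode (k−1)θ, so θ = 670/(k−1).
Need P(X < 1650) = 0.99 with θ tied to k this way. Start at k = 2, θ = 670: P(X<1650) ≈ 0.705.
Too low — raise k to concentrate. Iterating converges to k ≈ 6.8.
Then θ = 670/(6.8−1) ≈ 116.

k ≈ 6.8, θ ≈ 116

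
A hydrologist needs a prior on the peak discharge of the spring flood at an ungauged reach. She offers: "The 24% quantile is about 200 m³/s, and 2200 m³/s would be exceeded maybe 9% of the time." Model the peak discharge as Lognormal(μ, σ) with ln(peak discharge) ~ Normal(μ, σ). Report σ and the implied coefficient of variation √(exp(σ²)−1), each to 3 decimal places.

σ ≈ 1.171, CV ≈ 1.716

If T ~ Lognormal(μ,σ) then ln T ~ Normal(μ,σ), so the p-quantile of ln T is μ + z_p·σ.
ln(200) = 5.298 and ln(2200) = 7.696; z_{0.24} = -0.7063, z_{0.91} = 1.341.
σ = (7.696 − 5.298)/(1.341 − (-0.7063)) = 1.171.
μ = 5.298 − (-0.7063)·1.171 = 6.126.
CV = √(exp(σ²)−1) = √(exp(1.3721)−1) = 1.716.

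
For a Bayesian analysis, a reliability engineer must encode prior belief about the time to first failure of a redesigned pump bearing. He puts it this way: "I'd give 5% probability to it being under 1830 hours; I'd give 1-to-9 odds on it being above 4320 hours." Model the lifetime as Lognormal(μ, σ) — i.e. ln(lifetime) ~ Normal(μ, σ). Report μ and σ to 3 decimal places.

If T ~ Lognormal(μ,σ) then ln T ~ Normal(μ,σ), so the p-quantile of ln T is μ + z_p·σ.
ln(1830) = 7.512 and ln(4320) = 8.371; z_{0.05} = -1.645, z_{0.9} = 1.282.
σ = (8.371 − 7.512)/(1.282 − (-1.645)) = 0.294.
μ = 7.512 − (-1.645)·0.294 = 7.995.

μ ≈ 7.995, σ ≈ 0.294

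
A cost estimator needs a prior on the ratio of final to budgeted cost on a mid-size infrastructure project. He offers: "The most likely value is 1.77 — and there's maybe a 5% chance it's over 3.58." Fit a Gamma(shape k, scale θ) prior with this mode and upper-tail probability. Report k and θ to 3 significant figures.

Gamma(k,θ) with k>1 has mode (k−1)θ, so θ = 1.77/(k−1).
Need P(X < 3.58) = 0.95 with θ tied to k this way. Start at k = 2, θ = 1.77: P(X<3.58) ≈ 0.600.
Too low — raise k to concentrate. Iterating converges to k ≈ 6.58.
Then θ = 1.77/(6.58−1) ≈ 0.317.

k ≈ 6.58, θ ≈ 0.317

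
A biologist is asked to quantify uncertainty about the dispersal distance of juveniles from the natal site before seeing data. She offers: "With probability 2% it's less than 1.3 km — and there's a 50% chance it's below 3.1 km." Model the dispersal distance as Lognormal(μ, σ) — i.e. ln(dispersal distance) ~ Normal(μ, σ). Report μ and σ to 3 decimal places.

μ ≈ 1.131, σ ≈ 0.423

If T ~ Lognormal(μ,σ) then ln T ~ Normal(μ,σ), so the p-quantile of ln T is μ + z_p·σ.
ln(1.3) = 0.2624 and ln(3.1) = 1.131; z_{0.02} = -2.054, z_{0.5} = 0.
σ = (1.131 − 0.2624)/(0 − (-2.054)) = 0.423.
μ = 0.2624 − (-2.054)·0.423 = 1.131.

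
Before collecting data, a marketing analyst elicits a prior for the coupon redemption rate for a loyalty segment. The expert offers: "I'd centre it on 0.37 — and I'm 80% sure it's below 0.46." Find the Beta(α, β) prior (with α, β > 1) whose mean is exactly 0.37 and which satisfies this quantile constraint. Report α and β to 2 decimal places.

With mean 0.37 fixed, write α = 0.37s, β = 0.63s where s = α+β.
Need P(θ < 0.46) = 0.8 under Beta(0.37s, 0.63s). Normal approximation: (q−m)/√(m(1−m)/s) ≈ z_{0.8} = 0.842, so s ≈ 0.37·0.63·(0.842)²/(0.46−0.37)² = 20.4.
At s = 20.4: P(θ<0.46) ≈ 0.803. Adjusting to match 0.8 gives s ≈ 19.89.
So α = 0.37·19.89 ≈ 7.36, β = 0.63·19.89 ≈ 12.53.

α ≈ 7.36, β ≈ 12.53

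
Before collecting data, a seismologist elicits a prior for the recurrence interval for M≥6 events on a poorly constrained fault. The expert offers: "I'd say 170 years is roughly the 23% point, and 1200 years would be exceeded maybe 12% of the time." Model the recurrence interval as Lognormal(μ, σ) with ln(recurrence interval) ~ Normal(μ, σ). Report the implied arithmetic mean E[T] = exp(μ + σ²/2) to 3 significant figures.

E[T] ≈ 609 years

If T ~ Lognormal(μ,σ) then ln T ~ Normal(μ,σ), so the p-quantile of ln T is μ + z_p·σ.
ln(170) = 5.136 and ln(1200) = 7.09; z_{0.23} = -0.7388, z_{0.88} = 1.175.
σ = (7.09 − 5.136)/(1.175 − (-0.7388)) = 1.021.
μ = 5.136 − (-0.7388)·1.021 = 5.890.
E[T] = exp(μ + σ²/2) = exp(5.890 + 0.5214) = 609 years.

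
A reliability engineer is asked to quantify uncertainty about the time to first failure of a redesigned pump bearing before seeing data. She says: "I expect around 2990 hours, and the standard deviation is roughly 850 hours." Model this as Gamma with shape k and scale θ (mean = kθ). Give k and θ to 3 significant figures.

For Gamma(k, scale θ): mean = kθ, variance = kθ², so CV = 1/√k.
CV = SD/mean = 850/2990 = 0.2843, hence k = 1/CV² = 12.4.
Then θ = mean/k = 2990/12.4 = 242.

k ≈ 12.4, θ ≈ 242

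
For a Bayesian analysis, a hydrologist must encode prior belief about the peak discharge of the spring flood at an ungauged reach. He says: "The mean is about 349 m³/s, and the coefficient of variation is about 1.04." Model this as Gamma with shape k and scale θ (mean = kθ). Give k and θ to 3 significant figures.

k ≈ 0.925, θ ≈ 377

For Gamma(k, scale θ): mean = kθ, variance = kθ², so CV = 1/√k.
CV = 1.04, hence k = 1/CV² = 0.925.
Then θ = mean/k = 349/0.925 = 377.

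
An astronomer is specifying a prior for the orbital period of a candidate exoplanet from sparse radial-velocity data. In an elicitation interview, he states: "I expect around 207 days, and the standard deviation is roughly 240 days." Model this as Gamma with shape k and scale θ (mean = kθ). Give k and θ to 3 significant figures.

k ≈ 0.744, θ ≈ 278

For Gamma(k, scale θ): mean = kθ, variance = kθ², so CV = 1/√k.
CV = SD/mean = 240/207 = 1.159, hence k = 1/CV² = 0.744.
Then θ = mean/k = 207/0.744 = 278.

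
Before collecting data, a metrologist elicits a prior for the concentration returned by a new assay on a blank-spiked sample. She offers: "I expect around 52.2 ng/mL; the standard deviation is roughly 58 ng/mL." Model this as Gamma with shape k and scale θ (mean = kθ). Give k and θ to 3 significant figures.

For Gamma(k, scale θ): mean = kθ, variance = kθ², so CV = 1/√k.
CV = SD/mean = 58/52.2 = 1.111, hence k = 1/CV² = 0.81.
Then θ = mean/k = 52.2/0.81 = 64.4.

k ≈ 0.81, θ ≈ 64.4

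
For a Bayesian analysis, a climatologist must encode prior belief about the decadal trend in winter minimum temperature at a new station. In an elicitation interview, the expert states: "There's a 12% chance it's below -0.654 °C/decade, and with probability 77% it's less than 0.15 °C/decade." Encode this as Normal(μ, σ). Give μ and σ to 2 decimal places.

μ = -0.16, σ = 0.42

The p-quantile of Normal(μ,σ) is μ + z_p·σ, with z_{0.12} = -1.175 and z_{0.77} = 0.7388.
Eliminate σ: μ = (z₂·x₁ − z₁·x₂)/(z₂ − z₁) = (0.7388·-0.654 − (-1.175)·0.15)/1.914 = -0.16.
Then σ = (x₂ − x₁)/(z₂ − z₁) = (0.15 − -0.654)/1.914 = 0.42.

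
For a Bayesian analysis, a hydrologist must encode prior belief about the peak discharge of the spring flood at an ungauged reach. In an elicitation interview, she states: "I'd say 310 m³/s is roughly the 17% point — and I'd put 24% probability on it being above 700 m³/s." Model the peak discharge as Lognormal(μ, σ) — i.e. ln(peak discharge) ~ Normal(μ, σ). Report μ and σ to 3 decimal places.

If T ~ Lognormal(μ,σ) then ln T ~ Normal(μ,σ), so the p-quantile of ln T is μ + z_p·σ.
ln(310) = 5.737 and ln(700) = 6.551; z_{0.17} = -0.9542, z_{0.76} = 0.7063.
σ = (6.551 − 5.737)/(0.7063 − (-0.9542)) = 0.491.
μ = 5.737 − (-0.9542)·0.491 = 6.205.

μ ≈ 6.205, σ ≈ 0.491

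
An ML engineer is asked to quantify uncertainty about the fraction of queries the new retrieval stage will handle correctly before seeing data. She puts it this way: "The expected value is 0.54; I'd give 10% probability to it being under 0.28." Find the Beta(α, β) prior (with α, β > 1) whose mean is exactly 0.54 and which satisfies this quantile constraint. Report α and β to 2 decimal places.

With mean 0.54 fixed, write α = 0.54s, β = 0.46s where s = α+β.
Need P(θ < 0.28) = 0.1 under Beta(0.54s, 0.46s). Normal approximation: (q−m)/√(m(1−m)/s) ≈ z_{0.1} = -1.28, so s ≈ 0.54·0.46·(-1.28)²/(0.28−0.54)² = 6.0.
At s = 6.0: P(θ<0.28) ≈ 0.095. Adjusting to match 0.1 gives s ≈ 5.80.
So α = 0.54·5.80 ≈ 3.13, β = 0.46·5.80 ≈ 2.67.

α ≈ 3.13, β ≈ 2.67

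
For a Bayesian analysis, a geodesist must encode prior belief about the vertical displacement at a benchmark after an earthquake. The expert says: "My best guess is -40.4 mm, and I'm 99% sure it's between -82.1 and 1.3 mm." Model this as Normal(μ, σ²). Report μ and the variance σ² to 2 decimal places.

A symmetric 99% interval runs μ ± z·σ with z = 2.576.
Half-width = 41.7, so σ = 41.7/2.576 = 16.189 and σ² = 262.08.
μ is the stated best guess, -40.40.

μ = -40.40, σ² = 262.08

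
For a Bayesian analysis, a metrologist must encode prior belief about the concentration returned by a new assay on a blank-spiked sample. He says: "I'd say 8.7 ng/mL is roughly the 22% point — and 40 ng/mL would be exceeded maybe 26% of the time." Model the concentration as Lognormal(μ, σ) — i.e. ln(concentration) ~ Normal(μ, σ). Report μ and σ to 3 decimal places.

If T ~ Lognormal(μ,σ) then ln T ~ Normal(μ,σ), so the p-quantile of ln T is μ + z_p·σ.
ln(8.7) = 2.163 and ln(40) = 3.689; z_{0.22} = -0.7722, z_{0.74} = 0.6433.
σ = (3.689 − 2.163)/(0.6433 − (-0.7722)) = 1.078.
μ = 2.163 − (-0.7722)·1.078 = 2.996.

μ ≈ 2.996, σ ≈ 1.078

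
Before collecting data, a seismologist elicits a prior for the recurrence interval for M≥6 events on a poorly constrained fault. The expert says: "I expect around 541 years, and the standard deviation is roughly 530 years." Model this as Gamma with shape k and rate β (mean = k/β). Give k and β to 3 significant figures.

k ≈ 1.04, β ≈ 0.00193

For Gamma(k, rate β): mean = k/β, variance = k/β², so CV = 1/√k.
CV = SD/mean = 530/541 = 0.9797, hence k = 1/CV² = 1.04.
Then β = k/mean = 1.04/541 = 0.00193.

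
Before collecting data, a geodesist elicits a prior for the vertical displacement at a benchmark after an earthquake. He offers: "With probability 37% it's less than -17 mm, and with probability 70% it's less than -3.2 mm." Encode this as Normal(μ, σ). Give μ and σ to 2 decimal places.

μ = -11.65, σ = 16.12

The p-quantile of Normal(μ,σ) is μ + z_p·σ, with z_{0.37} = -0.3319 and z_{0.7} = 0.5244.
Eliminate σ: μ = (z₂·x₁ − z₁·x₂)/(z₂ − z₁) = (0.5244·-17 − (-0.3319)·-3.2)/0.8563 = -11.65.
Then σ = (x₂ − x₁)/(z₂ − z₁) = (-3.2 − -17)/0.8563 = 16.12.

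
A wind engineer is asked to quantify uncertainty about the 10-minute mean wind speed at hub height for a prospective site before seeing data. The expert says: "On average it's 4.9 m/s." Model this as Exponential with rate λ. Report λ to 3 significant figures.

Exponential mean = 1/λ, so λ = 1/4.9 = 0.204.

λ ≈ 0.204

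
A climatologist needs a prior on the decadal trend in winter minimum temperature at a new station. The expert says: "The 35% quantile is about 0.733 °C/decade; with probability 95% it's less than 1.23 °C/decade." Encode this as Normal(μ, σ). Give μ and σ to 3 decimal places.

μ = 0.827, σ = 0.245

For Normal(μ,σ), the p-quantile is μ + z_p·σ. Here z_{0.35} = -0.3853, z_{0.95} = 1.645.
So 0.733 = μ − 0.3853σ and 1.23 = μ + 1.645σ.
Subtracting: σ = (1.23 − 0.733)/(1.645 − (-0.3853)) = 0.245.
Then μ = 0.733 − (-0.3853)·0.245 = 0.827.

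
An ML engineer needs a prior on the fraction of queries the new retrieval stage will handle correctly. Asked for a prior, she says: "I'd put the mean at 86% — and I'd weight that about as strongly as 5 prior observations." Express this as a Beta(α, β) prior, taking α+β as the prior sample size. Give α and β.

Under the effective-sample-size interpretation, Beta(α, β) has prior mean α/(α+β) and prior sample size α+β.
So α+β = 5 and α/(α+β) = 0.86, giving α = 0.86·5 = 4.3 and β = 5 − 4.3 = 0.7.

α = 4.3, β = 0.7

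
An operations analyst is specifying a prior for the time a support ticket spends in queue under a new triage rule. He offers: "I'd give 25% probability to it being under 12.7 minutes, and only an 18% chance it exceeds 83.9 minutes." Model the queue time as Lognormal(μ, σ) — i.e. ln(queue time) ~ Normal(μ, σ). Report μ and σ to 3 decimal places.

μ ≈ 3.343, σ ≈ 1.188

If T ~ Lognormal(μ,σ) then ln T ~ Normal(μ,σ), so the p-quantile of ln T is μ + z_p·σ.
ln(12.7) = 2.542 and ln(83.9) = 4.43; z_{0.25} = -0.6745, z_{0.82} = 0.9154.
σ = (4.43 − 2.542)/(0.9154 − (-0.6745)) = 1.188.
μ = 2.542 − (-0.6745)·1.188 = 3.343.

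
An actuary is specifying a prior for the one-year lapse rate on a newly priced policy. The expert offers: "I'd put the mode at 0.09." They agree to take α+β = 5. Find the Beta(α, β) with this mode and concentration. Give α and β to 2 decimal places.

α = 1.27, β = 3.73

For α,β > 1 the Beta mode is (α−1)/(α+β−2). With α+β = 5, the mode is (α−1)/3.
Set (α−1)/3 = 0.09 → α = 1 + 0.09·3 = 1.27.
β = 5 − α = 3.73.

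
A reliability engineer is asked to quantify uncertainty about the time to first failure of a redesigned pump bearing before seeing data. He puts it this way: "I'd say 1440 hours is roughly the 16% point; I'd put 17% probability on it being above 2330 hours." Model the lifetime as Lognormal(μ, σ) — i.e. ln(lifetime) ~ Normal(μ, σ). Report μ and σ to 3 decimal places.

μ ≈ 7.518, σ ≈ 0.247

If T ~ Lognormal(μ,σ) then ln T ~ Normal(μ,σ), so the p-quantile of ln T is μ + z_p·σ.
ln(1440) = 7.272 and ln(2330) = 7.754; z_{0.16} = -0.9945, z_{0.83} = 0.9542.
σ = (7.754 − 7.272)/(0.9542 − (-0.9945)) = 0.247.
μ = 7.272 − (-0.9945)·0.247 = 7.518.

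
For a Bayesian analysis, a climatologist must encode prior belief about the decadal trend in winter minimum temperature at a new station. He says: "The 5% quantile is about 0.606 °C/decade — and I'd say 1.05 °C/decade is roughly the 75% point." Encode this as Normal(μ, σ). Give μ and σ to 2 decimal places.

μ = 0.92, σ = 0.19

The p-quantile of Normal(μ,σ) is μ + z_p·σ, with z_{0.05} = -1.645 and z_{0.75} = 0.6745.
Eliminate σ: μ = (z₂·x₁ − z₁·x₂)/(z₂ − z₁) = (0.6745·0.606 − (-1.645)·1.05)/2.319 = 0.92.
Then σ = (x₂ − x₁)/(z₂ − z₁) = (1.05 − 0.606)/2.319 = 0.19.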